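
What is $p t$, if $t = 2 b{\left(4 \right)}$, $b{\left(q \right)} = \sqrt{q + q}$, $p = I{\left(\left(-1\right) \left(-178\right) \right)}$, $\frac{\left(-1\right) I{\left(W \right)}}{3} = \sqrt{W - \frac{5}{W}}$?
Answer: $- \frac{12 \sqrt{2819431}}{89} \approx -226.4$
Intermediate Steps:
$I{\left(W \right)} = - 3 \sqrt{W - \frac{5}{W}}$
$p = - \frac{3 \sqrt{5638862}}{178}$ ($p = - 3 \sqrt{\left(-1\right) \left(-178\right) - \frac{5}{\left(-1\right) \left(-178\right)}} = - 3 \sqrt{178 - \frac{5}{178}} = - 3 \sqrt{\frac{31679}{178}} = - 3 \frac{\sqrt{5638862}}{178} = - \frac{3 \sqrt{5638862}}{178} \approx -40.022$)
$b{\left(q \right)} = \sqrt{2} \sqrt{q}$ ($b{\left(q \right)} = \sqrt{2 q} = \sqrt{2} \sqrt{q}$)
$t = 4 \sqrt{2}$ ($t = 2 \sqrt{2} \sqrt{4} = 2 \sqrt{2} \cdot 2 = 2 \cdot 2 \sqrt{2} = 4 \sqrt{2} \approx 5.6569$)
$p t = - \frac{3 \sqrt{5638862}}{178} \cdot 4 \sqrt{2} = - \frac{12 \sqrt{2819431}}{89}$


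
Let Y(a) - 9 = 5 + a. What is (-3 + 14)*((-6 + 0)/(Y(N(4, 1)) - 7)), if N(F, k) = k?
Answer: -33/4 ≈ -8.2500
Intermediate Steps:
Y(a) = 14 + a (Y(a) = 9 + (5 + a) = 14 + a)
(-3 + 14)*((-6 + 0)/(Y(N(4, 1)) - 7)) = (-3 + 14)*((-6 + 0)/((14 + 1) - 7)) = 11*(-6/(15 - 7)) = 11*(-6/8) = 11*(-6*⅛) = 11*(-¾) = -33/4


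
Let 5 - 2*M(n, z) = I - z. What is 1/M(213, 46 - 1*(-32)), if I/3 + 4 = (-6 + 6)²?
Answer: 2/95 ≈ 0.021053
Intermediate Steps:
I = -12 (I = -12 + 3*(-6 + 6)² = -12 + 3*0² = -12 + 3*0 = -12 + 0 = -12)
M(n, z) = 17/2 + z/2 (M(n, z) = 5/2 - (-12 - z)/2 = 5/2 + (6 + z/2) = 17/2 + z/2)
1/M(213, 46 - 1*(-32)) = 1/(17/2 + (46 - 1*(-32))/2) = 1/(17/2 + (46 + 32)/2) = 1/(17/2 + (½)*78) = 1/(17/2 + 39) = 1/(95/2) = 2/95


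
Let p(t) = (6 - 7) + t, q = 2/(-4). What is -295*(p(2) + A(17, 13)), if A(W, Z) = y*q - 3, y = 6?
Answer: 1475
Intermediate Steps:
q = -1/2 (q = 2*(-1/4) = -1/2 ≈ -0.50000)
p(t) = -1 + t
A(W, Z) = -6 (A(W, Z) = 6*(-1/2) - 3 = -3 - 3 = -6)
-295*(p(2) + A(17, 13)) = -295*((-1 + 2) - 6) = -295*(1 - 6) = -295*(-5) = 1475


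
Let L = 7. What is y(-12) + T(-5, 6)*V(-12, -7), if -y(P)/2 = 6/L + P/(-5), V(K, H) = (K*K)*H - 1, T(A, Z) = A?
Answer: 176347/35 ≈ 5038.5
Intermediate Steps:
V(K, H) = -1 + H*K² (V(K, H) = K²*H - 1 = H*K² - 1 = -1 + H*K²)
y(P) = -12/7 + 2*P/5 (y(P) = -2*(6/7 + P/(-5)) = -2*(6*(⅐) + P*(-⅕)) = -2*(6/7 - P/5) = -12/7 + 2*P/5)
y(-12) + T(-5, 6)*V(-12, -7) = (-12/7 + (⅖)*(-12)) - 5*(-1 - 7*(-12)²) = (-12/7 - 24/5) - 5*(-1 - 7*144) = -228/35 - 5*(-1 - 1008) = -228/35 - 5*(-1009) = -228/35 + 5045 = 176347/35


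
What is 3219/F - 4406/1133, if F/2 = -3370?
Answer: -33343567/7636420 ≈ -4.3664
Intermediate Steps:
F = -6740 (F = 2*(-3370) = -6740)
3219/F - 4406/1133 = 3219/(-6740) - 4406/1133 = 3219*(-1/6740) - 4406*1/1133 = -3219/6740 - 4406/1133 = -33343567/7636420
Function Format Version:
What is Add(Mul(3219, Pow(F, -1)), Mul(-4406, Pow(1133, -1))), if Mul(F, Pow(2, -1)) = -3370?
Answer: Rational(-33343567, 7636420) ≈ -4.3664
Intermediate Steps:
F = -6740 (F = Mul(2, -3370) = -6740)
Add(Mul(3219, Pow(F, -1)), Mul(-4406, Pow(1133, -1))) = Add(Mul(3219, Pow(-6740, -1)), Mul(-4406, Pow(1133, -1))) = Add(Mul(3219, Rational(-1, 6740)), Mul(-4406, Rational(1, 1133))) = Add(Rational(-3219, 6740), Rational(-4406, 1133)) = Rational(-33343567, 7636420)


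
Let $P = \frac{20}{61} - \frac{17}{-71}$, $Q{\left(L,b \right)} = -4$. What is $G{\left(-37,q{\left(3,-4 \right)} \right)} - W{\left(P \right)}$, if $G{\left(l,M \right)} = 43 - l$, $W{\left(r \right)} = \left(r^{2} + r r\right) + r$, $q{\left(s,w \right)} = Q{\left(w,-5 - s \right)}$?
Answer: $\frac{1477889915}{18757561} \approx 78.789$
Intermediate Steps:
$q{\left(s,w \right)} = -4$
$P = \frac{2457}{4331}$ ($P = 20 \cdot \frac{1}{61} - - \frac{17}{71} = \frac{20}{61} + \frac{17}{71} = \frac{2457}{4331} \approx 0.56731$)
$W{\left(r \right)} = r + 2 r^{2}$ ($W{\left(r \right)} = \left(r^{2} + r^{2}\right) + r = 2 r^{2} + r = r + 2 r^{2}$)
$G{\left(-37,q{\left(3,-4 \right)} \right)} - W{\left(P \right)} = \left(43 - -37\right) - \frac{2457 \left(1 + 2 \cdot \frac{2457}{4331}\right)}{4331} = \left(43 + 37\right) - \frac{2457 \left(1 + \frac{4914}{4331}\right)}{4331} = 80 - \frac{2457}{4331} \cdot \frac{9245}{4331} = 80 - \frac{22714965}{18757561} = \frac{1477889915}{18757561}$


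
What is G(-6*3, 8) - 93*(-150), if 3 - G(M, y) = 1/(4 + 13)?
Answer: 237200/17 ≈ 13953.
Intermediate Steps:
G(M, y) = 50/17 (G(M, y) = 3 - 1/(4 + 13) = 3 - 1/17 = 50/17)
G(-6*3, 8) - 93*(-150) = 50/17 - 93*(-150) = 50/17 + 13950 = 237200/17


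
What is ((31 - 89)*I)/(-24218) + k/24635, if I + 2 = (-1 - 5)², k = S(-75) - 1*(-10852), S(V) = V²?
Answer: 223810103/298305215 ≈ 0.75027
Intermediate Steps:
k = 16477 (k = (-75)² - 1*(-10852) = 5625 + 10852 = 16477)
I = 34 (I = -2 + (-1 - 5)² = -2 + (-6)² = -2 + 36 = 34)
((31 - 89)*I)/(-24218) + k/24635 = ((31 - 89)*34)/(-24218) + 16477/24635 = -58*34*(-1/24218) + 16477*(1/24635) = -1972*(-1/24218) + 16477/24635 = 986/12109 + 16477/24635 = 223810103/298305215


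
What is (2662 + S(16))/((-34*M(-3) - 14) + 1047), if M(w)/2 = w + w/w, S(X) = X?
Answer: 2678/1169 ≈ 2.2908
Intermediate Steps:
M(w) = 2 + 2*w (M(w) = 2*(w + w/w) = 2*(w + 1) = 2*(1 + w) = 2 + 2*w)
(2662 + S(16))/((-34*M(-3) - 14) + 1047) = (2662 + 16)/((-34*(2 + 2*(-3)) - 14) + 1047) = 2678/((-34*(2 - 6) - 14) + 1047) = 2678/((-34*(-4) - 14) + 1047) = 2678/((136 - 14) + 1047) = 2678/(122 + 1047) = 2678/1169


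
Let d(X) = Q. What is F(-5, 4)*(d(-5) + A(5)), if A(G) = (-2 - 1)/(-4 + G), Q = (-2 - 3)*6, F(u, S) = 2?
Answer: -66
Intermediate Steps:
Q = -30 (Q = -5*6 = -30)
d(X) = -30
A(G) = -3/(-4 + G)
F(-5, 4)*(d(-5) + A(5)) = 2*(-30 - 3/(-4 + 5)) = 2*(-30 - 3/1) = 2*(-30 - 3*1) = 2*(-30 - 3) = 2*(-33) = -66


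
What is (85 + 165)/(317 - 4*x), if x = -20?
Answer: 250/397 ≈ 0.62972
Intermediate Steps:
(85 + 165)/(317 - 4*x) = (85 + 165)/(317 - 4*(-20)) = 250/(317 + 80) = 250/397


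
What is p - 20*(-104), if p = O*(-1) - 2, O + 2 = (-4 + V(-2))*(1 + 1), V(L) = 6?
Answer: 2076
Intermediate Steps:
O = 2 (O = -2 + (-4 + 6)*(1 + 1) = -2 + 2*2 = -2 + 4 = 2)
p = -4 (p = 2*(-1) - 2 = -2 - 2 = -4)
p - 20*(-104) = -4 - 20*(-104) = -4 + 2080 = 2076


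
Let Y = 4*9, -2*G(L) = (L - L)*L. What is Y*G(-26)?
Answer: 0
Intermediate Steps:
G(L) = 0 (G(L) = -(L - L)*L/2 = -0*L = -½*0 = 0)
Y = 36
Y*G(-26) = 36*0 = 0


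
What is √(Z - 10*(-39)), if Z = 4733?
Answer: √5123 ≈ 71.575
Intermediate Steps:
√(Z - 10*(-39)) = √(4733 - 10*(-39)) = √(4733 + 390) = √5123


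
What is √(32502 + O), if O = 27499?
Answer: √60001 ≈ 244.95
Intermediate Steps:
√(32502 + O) = √(32502 + 27499) = √60001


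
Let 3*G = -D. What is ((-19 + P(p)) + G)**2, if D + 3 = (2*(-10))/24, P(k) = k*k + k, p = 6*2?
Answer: 6195121/324 ≈ 19121.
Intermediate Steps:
p = 12
P(k) = k + k**2 (P(k) = k**2 + k = k + k**2)
D = -23/6 (D = -3 + (2*(-10))/24 = -3 - 20*1/24 = -3 - 5/6 = -23/6 ≈ -3.8333)
G = 23/18 (G = (-1*(-23/6))/3 = (1/3)*(23/6) = 23/18 ≈ 1.2778)
((-19 + P(p)) + G)**2 = ((-19 + 12*(1 + 12)) + 23/18)**2 = ((-19 + 12*13) + 23/18)**2 = ((-19 + 156) + 23/18)**2 = (137 + 23/18)**2 = (2489/18)**2 = 6195121/324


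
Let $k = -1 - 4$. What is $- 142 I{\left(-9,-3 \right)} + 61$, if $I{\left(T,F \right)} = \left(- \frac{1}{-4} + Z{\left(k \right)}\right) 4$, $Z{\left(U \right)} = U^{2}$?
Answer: $-14281$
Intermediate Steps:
$k = -5$ ($k = -1 - 4 = -5$)
$I{\left(T,F \right)} = 101$ ($I{\left(T,F \right)} = \left(- \frac{1}{-4} + \left(-5\right)^{2}\right) 4 = \left(\left(-1\right) \left(- \frac{1}{4}\right) + 25\right) 4 = \left(\frac{1}{4} + 25\right) 4 = \frac{101}{4} \cdot 4 = 101$)
$- 142 I{\left(-9,-3 \right)} + 61 = \left(-142\right) 101 + 61 = -14342 + 61 = -14281$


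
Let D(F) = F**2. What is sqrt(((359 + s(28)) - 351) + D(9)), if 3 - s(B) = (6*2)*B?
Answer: 2*I*sqrt(61) ≈ 15.62*I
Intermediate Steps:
s(B) = 3 - 12*B (s(B) = 3 - 6*2*B = 3 - 12*B)
sqrt(((359 + s(28)) - 351) + D(9)) = sqrt(((359 + (3 - 12*28)) - 351) + 9**2) = sqrt(((359 + (3 - 336)) - 351) + 81) = sqrt(((359 - 333) - 351) + 81) = sqrt((26 - 351) + 81) = sqrt(-325 + 81) = sqrt(-244) = 2*I*sqrt(61)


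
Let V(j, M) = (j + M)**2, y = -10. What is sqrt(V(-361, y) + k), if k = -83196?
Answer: sqrt(54445) ≈ 233.33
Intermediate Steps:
V(j, M) = (M + j)**2
sqrt(V(-361, y) + k) = sqrt((-10 - 361)**2 - 83196) = sqrt((-371)**2 - 83196) = sqrt(137641 - 83196) = sqrt(54445)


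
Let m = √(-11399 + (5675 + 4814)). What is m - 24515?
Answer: -24515 + I*√910 ≈ -24515.0 + 30.166*I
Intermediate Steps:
m = I*√910 (m = √(-11399 + 10489) = √(-910) = I*√910 ≈ 30.166*I)
m - 24515 = I*√910 - 24515 = -24515 + I*√910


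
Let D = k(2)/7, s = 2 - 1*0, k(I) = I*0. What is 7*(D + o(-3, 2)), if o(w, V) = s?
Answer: 14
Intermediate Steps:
k(I) = 0
s = 2 (s = 2 + 0 = 2)
o(w, V) = 2
D = 0 (D = 0/7 = 0*(⅐) = 0)
7*(D + o(-3, 2)) = 7*(0 + 2) = 7*2 = 14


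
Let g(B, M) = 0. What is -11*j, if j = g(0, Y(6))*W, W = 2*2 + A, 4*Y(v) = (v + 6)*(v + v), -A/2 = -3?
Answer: 0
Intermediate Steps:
A = 6 (A = -2*(-3) = 6)
Y(v) = v*(6 + v)/2 (Y(v) = ((v + 6)*(v + v))/4 = ((6 + v)*(2*v))/4 = (2*v*(6 + v))/4 = v*(6 + v)/2)
W = 10 (W = 2*2 + 6 = 4 + 6 = 10)
j = 0 (j = 0*10 = 0)
-11*j = -11*0 = 0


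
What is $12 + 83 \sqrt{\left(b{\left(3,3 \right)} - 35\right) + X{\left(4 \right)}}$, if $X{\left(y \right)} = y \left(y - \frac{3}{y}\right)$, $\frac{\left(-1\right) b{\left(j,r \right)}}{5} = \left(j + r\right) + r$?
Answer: $12 + 83 i \sqrt{67} \approx 12.0 + 679.38 i$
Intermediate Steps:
$b{\left(j,r \right)} = - 10 r - 5 j$ ($b{\left(j,r \right)} = - 5 \left(\left(j + r\right) + r\right) = - 5 \left(j + 2 r\right) = - 10 r - 5 j$)
$12 + 83 \sqrt{\left(b{\left(3,3 \right)} - 35\right) + X{\left(4 \right)}} = 12 + 83 \sqrt{\left(\left(\left(-10\right) 3 - 15\right) - 35\right) - \left(3 - 4^{2}\right)} = 12 + 83 \sqrt{\left(\left(-30 - 15\right) - 35\right) + \left(-3 + 16\right)} = 12 + 83 \sqrt{\left(-45 - 35\right) + 13} = 12 + 83 \sqrt{-80 + 13} = 12 + 83 \sqrt{-67} = 12 + 83 i \sqrt{67}$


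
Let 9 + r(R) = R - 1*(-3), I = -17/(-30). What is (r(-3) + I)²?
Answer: 64009/900 ≈ 71.121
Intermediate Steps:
I = 17/30 (I = -17*(-1/30) = 17/30 ≈ 0.56667)
r(R) = -6 + R (r(R) = -9 + (R - 1*(-3)) = -9 + (R + 3) = -9 + (3 + R) = -6 + R)
(r(-3) + I)² = ((-6 - 3) + 17/30)² = (-9 + 17/30)² = (-253/30)² = 64009/900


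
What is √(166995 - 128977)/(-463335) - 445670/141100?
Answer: -44567/14110 - √38018/463335 ≈ -3.1590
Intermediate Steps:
√(166995 - 128977)/(-463335) - 445670/141100 = √38018*(-1/463335) - 445670*1/141100 = -√38018/463335 - 44567/14110 = -44567/14110 - √38018/463335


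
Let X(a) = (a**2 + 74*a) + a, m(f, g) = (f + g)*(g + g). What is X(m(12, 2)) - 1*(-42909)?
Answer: 50245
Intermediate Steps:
m(f, g) = 2*g*(f + g) (m(f, g) = (f + g)*(2*g) = 2*g*(f + g))
X(a) = a**2 + 75*a
X(m(12, 2)) - 1*(-42909) = (2*2*(12 + 2))*(75 + 2*2*(12 + 2)) - 1*(-42909) = (2*2*14)*(75 + 2*2*14) + 42909 = 56*(75 + 56) + 42909 = 56*131 + 42909 = 7336 + 42909 = 50245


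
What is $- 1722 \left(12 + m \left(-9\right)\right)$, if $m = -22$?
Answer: $-361620$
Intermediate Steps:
$- 1722 \left(12 + m \left(-9\right)\right) = - 1722 \left(12 - -198\right) = - 1722 \left(12 + 198\right) = \left(-1722\right) 210 = -361620$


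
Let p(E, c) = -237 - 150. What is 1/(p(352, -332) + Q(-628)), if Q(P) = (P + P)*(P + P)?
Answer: 1/1577149 ≈ 6.3406e-7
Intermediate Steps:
Q(P) = 4*P² (Q(P) = (2*P)*(2*P) = 4*P²)
p(E, c) = -387
1/(p(352, -332) + Q(-628)) = 1/(-387 + 4*(-628)²) = 1/(-387 + 4*394384) = 1/(-387 + 1577536) = 1/1577149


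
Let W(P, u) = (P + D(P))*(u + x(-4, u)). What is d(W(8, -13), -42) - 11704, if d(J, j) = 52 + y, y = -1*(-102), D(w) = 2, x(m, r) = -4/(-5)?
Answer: -11550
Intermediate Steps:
x(m, r) = ⅘ (x(m, r) = -4*(-⅕) = ⅘)
y = 102
W(P, u) = (2 + P)*(⅘ + u) (W(P, u) = (P + 2)*(u + ⅘) = (2 + P)*(⅘ + u))
d(J, j) = 154 (d(J, j) = 52 + 102 = 154)
d(W(8, -13), -42) - 11704 = 154 - 11704 = -11550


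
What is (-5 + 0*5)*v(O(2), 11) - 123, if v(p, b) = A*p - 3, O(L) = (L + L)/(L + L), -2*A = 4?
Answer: -98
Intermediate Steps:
A = -2 (A = -1/2*4 = -2)
O(L) = 1 (O(L) = (2*L)/((2*L)) = (2*L)*(1/(2*L)) = 1)
v(p, b) = -3 - 2*p (v(p, b) = -2*p - 3 = -3 - 2*p)
(-5 + 0*5)*v(O(2), 11) - 123 = (-5 + 0*5)*(-3 - 2*1) - 123 = (-5 + 0)*(-3 - 2) - 123 = -5*(-5) - 123 = 25 - 123 = -98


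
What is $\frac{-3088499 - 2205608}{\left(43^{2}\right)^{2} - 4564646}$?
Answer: $\frac{5294107}{1145845} \approx 4.6203$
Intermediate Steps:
$\frac{-3088499 - 2205608}{\left(43^{2}\right)^{2} - 4564646} = - \frac{5294107}{1849^{2} - 4564646} = - \frac{5294107}{3418801 - 4564646} = - \frac{5294107}{-1145845} = \left(-5294107\right) \left(- \frac{1}{1145845}\right) = \frac{5294107}{1145845}$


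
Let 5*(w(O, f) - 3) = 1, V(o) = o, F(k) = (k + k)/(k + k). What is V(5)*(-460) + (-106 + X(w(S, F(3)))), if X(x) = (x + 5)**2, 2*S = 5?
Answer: -58469/25 ≈ -2338.8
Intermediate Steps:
S = 5/2 (S = (1/2)*5 = 5/2 ≈ 2.5000)
F(k) = 1 (F(k) = (2*k)/((2*k)) = (2*k)*(1/(2*k)) = 1)
w(O, f) = 16/5 (w(O, f) = 3 + (1/5)*1 = 3 + 1/5 = 16/5)
X(x) = (5 + x)**2
V(5)*(-460) + (-106 + X(w(S, F(3)))) = 5*(-460) + (-106 + (5 + 16/5)**2) = -2300 + (-106 + (41/5)**2) = -2300 + (-106 + 1681/25) = -2300 - 969/25 = -58469/25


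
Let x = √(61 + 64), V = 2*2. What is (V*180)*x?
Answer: 3600*√5 ≈ 8049.8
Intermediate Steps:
V = 4
x = 5*√5 (x = √125 = 5*√5 ≈ 11.180)
(V*180)*x = (4*180)*(5*√5) = 720*(5*√5) = 3600*√5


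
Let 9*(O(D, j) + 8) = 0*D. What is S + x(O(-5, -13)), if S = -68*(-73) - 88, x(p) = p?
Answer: 4868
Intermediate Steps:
O(D, j) = -8 (O(D, j) = -8 + (0*D)/9 = -8 + (⅑)*0 = -8 + 0 = -8)
S = 4876 (S = 4964 - 88 = 4876)
S + x(O(-5, -13)) = 4876 - 8 = 4868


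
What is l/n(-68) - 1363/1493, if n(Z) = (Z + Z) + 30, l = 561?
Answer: -982051/158258 ≈ -6.2054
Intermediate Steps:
n(Z) = 30 + 2*Z (n(Z) = 2*Z + 30 = 30 + 2*Z)
l/n(-68) - 1363/1493 = 561/(30 + 2*(-68)) - 1363/1493 = 561/(30 - 136) - 1363*1/1493 = 561/(-106) - 1363/1493 = 561*(-1/106) - 1363/1493 = -561/106 - 1363/1493 = -982051/158258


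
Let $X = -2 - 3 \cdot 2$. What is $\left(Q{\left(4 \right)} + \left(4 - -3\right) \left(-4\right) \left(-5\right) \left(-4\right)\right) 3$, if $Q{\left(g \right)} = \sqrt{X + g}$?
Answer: $-1680 + 6 i \approx -1680.0 + 6.0 i$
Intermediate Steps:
$X = -8$ ($X = -2 - 6 = -8$)
$Q{\left(g \right)} = \sqrt{-8 + g}$
$\left(Q{\left(4 \right)} + \left(4 - -3\right) \left(-4\right) \left(-5\right) \left(-4\right)\right) 3 = \left(\sqrt{-8 + 4} + \left(4 - -3\right) \left(-4\right) \left(-5\right) \left(-4\right)\right) 3 = \left(\sqrt{-4} + \left(4 + 3\right) 20 \left(-4\right)\right) 3 = \left(2 i + 7 \left(-80\right)\right) 3 = \left(2 i - 560\right) 3 = \left(-560 + 2 i\right) 3 = -1680 + 6 i$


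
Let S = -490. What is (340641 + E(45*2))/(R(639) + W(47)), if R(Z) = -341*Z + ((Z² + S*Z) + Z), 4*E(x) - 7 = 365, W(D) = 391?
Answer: -170367/60829 ≈ -2.8008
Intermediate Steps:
E(x) = 93 (E(x) = 7/4 + (¼)*365 = 7/4 + 365/4 = 93)
R(Z) = Z² - 830*Z (R(Z) = -341*Z + ((Z² - 490*Z) + Z) = -341*Z + (Z² - 489*Z) = Z² - 830*Z)
(340641 + E(45*2))/(R(639) + W(47)) = (340641 + 93)/(639*(-830 + 639) + 391) = 340734/(639*(-191) + 391) = 340734/(-122049 + 391) = 340734/(-121658) = 340734*(-1/121658) = -170367/60829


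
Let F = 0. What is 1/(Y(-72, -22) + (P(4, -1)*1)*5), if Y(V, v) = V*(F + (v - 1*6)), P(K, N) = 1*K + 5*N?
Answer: 1/2011 ≈ 0.00049726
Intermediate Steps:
P(K, N) = K + 5*N
Y(V, v) = V*(-6 + v) (Y(V, v) = V*(0 + (v - 1*6)) = V*(0 + (v - 6)) = V*(0 + (-6 + v)) = V*(-6 + v))
1/(Y(-72, -22) + (P(4, -1)*1)*5) = 1/(-72*(-6 - 22) + ((4 + 5*(-1))*1)*5) = 1/(-72*(-28) + ((4 - 5)*1)*5) = 1/(2016 - 1*1*5) = 1/(2016 - 1*5) = 1/(2016 - 5) = 1/2011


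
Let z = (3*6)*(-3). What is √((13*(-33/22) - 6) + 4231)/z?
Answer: -√16822/108 ≈ -1.2009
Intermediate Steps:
z = -54 (z = 18*(-3) = -54)
√((13*(-33/22) - 6) + 4231)/z = √((13*(-33/22) - 6) + 4231)/(-54) = √((13*(-33*1/22) - 6) + 4231)*(-1/54) = √((13*(-3/2) - 6) + 4231)*(-1/54) = √((-39/2 - 6) + 4231)*(-1/54) = √(-51/2 + 4231)*(-1/54) = √(8411/2)*(-1/54) = (√16822/2)*(-1/54) = -√16822/108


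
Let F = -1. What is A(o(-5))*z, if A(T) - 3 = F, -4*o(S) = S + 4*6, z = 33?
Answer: 66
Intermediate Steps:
o(S) = -6 - S/4 (o(S) = -(S + 4*6)/4 = -(S + 24)/4 = -(24 + S)/4 = -6 - S/4)
A(T) = 2 (A(T) = 3 - 1 = 2)
A(o(-5))*z = 2*33 = 66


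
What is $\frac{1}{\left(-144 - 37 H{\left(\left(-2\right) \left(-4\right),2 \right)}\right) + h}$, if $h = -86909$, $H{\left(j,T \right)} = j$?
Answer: $- \frac{1}{87349} \approx -1.1448 \cdot 10^{-5}$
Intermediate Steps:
$\frac{1}{\left(-144 - 37 H{\left(\left(-2\right) \left(-4\right),2 \right)}\right) + h} = \frac{1}{\left(-144 - 37 \left(\left(-2\right) \left(-4\right)\right)\right) - 86909} = \frac{1}{\left(-144 - 296\right) - 86909} = \frac{1}{-440 - 86909} = \frac{1}{-87349} = - \frac{1}{87349}$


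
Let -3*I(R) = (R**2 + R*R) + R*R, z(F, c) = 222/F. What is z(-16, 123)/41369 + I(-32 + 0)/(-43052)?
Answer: 83529019/3562036376 ≈ 0.023450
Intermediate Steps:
I(R) = -R**2 (I(R) = -((R**2 + R*R) + R*R)/3 = -((R**2 + R**2) + R**2)/3 = -(2*R**2 + R**2)/3 = -R**2)
z(-16, 123)/41369 + I(-32 + 0)/(-43052) = (222/(-16))/41369 - (-32 + 0)**2/(-43052) = (222*(-1/16))*(1/41369) - 1*(-32)**2*(-1/43052) = -111/8*1/41369 - 1*1024*(-1/43052) = -111/330952 - 1024*(-1/43052) = -111/330952 + 256/10763 = 83529019/3562036376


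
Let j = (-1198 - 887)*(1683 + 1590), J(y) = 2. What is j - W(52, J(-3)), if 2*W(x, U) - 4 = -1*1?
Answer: -13648413/2 ≈ -6.8242e+6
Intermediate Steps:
W(x, U) = 3/2 (W(x, U) = 2 + (-1*1)/2 = 2 + (½)*(-1) = 2 - ½ = 3/2)
j = -6824205 (j = -2085*3273 = -6824205)
j - W(52, J(-3)) = -6824205 - 1*3/2 = -6824205 - 3/2 = -13648413/2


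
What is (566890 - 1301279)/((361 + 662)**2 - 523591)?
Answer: -734389/522938 ≈ -1.4044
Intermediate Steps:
(566890 - 1301279)/((361 + 662)**2 - 523591) = -734389/(1023**2 - 523591) = -734389/(1046529 - 523591) = -734389/522938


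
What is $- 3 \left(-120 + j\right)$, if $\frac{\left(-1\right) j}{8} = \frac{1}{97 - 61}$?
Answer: $\frac{1082}{3} \approx 360.67$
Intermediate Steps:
$j = - \frac{2}{9}$ ($j = - \frac{8}{97 - 61} = - \frac{8}{36} = \left(-8\right) \frac{1}{36} = - \frac{2}{9} \approx -0.22222$)
$- 3 \left(-120 + j\right) = - 3 \left(-120 - \frac{2}{9}\right) = \left(-3\right) \left(- \frac{1082}{9}\right) = \frac{1082}{3}$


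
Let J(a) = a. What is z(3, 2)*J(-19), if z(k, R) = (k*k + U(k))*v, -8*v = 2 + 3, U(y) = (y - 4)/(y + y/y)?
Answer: 3325/32 ≈ 103.91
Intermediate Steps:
U(y) = (-4 + y)/(1 + y) (U(y) = (-4 + y)/(y + 1) = (-4 + y)/(1 + y))
v = -5/8 (v = -(2 + 3)/8 = -⅛*5 = -5/8 ≈ -0.62500)
z(k, R) = -5*k²/8 - 5*(-4 + k)/(8*(1 + k)) (z(k, R) = (k*k + (-4 + k)/(1 + k))*(-5/8) = (k² + (-4 + k)/(1 + k))*(-5/8) = -5*k²/8 - 5*(-4 + k)/(8*(1 + k)))
z(3, 2)*J(-19) = (5*(4 - 1*3 - 1*3²*(1 + 3))/(8*(1 + 3)))*(-19) = ((5/8)*(4 - 3 - 1*9*4)/4)*(-19) = ((5/8)*(¼)*(4 - 3 - 36))*(-19) = ((5/8)*(¼)*(-35))*(-19) = -175/32*(-19) = 3325/32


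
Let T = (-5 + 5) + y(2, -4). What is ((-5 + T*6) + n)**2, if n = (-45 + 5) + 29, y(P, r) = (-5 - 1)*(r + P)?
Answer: 3136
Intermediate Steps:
y(P, r) = -6*P - 6*r (y(P, r) = -6*(P + r) = -6*P - 6*r)
n = -11 (n = -40 + 29 = -11)
T = 12 (T = (-5 + 5) + (-6*2 - 6*(-4)) = 0 + (-12 + 24) = 0 + 12 = 12)
((-5 + T*6) + n)**2 = ((-5 + 12*6) - 11)**2 = ((-5 + 72) - 11)**2 = (67 - 11)**2 = 56**2 = 3136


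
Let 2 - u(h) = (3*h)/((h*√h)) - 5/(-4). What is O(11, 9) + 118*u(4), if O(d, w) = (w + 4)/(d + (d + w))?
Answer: -5461/62 ≈ -88.081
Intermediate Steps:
O(d, w) = (4 + w)/(w + 2*d)
u(h) = ¾ - 3/√h (u(h) = 2 - ((3*h)/((h*√h)) - 5/(-4)) = 2 - ((3*h)/(h^(3/2)) - 5*(-¼)) = 2 - ((3*h)/h^(3/2) + 5/4) = 2 - (3/√h + 5/4) = 2 - (5/4 + 3/√h) = 2 + (-5/4 - 3/√h) = ¾ - 3/√h)
O(11, 9) + 118*u(4) = (4 + 9)/(9 + 2*11) + 118*(¾ - 3/√4) = 13/(9 + 22) + 118*(¾ - 3*½) = 13/31 + 118*(¾ - 3/2) = (1/31)*13 + 118*(-¾) = 13/31 - 177/2 = -5461/62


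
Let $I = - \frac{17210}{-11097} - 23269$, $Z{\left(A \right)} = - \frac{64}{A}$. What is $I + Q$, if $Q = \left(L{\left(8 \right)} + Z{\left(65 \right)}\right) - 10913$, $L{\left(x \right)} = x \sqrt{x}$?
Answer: $- \frac{24655239068}{721305} + 16 \sqrt{2} \approx -34159.0$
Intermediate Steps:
$L{\left(x \right)} = x^{\frac{3}{2}}$
$Q = - \frac{709409}{65} + 16 \sqrt{2}$ ($Q = \left(8^{\frac{3}{2}} - \frac{64}{65}\right) - 10913 = \left(16 \sqrt{2} - \frac{64}{65}\right) - 10913 = \left(- \frac{64}{65} + 16 \sqrt{2}\right) - 10913 = - \frac{709409}{65} + 16 \sqrt{2} \approx -10891.0$)
$I = - \frac{258198883}{11097}$ ($I = \left(-17210\right) \left(- \frac{1}{11097}\right) - 23269 = \frac{17210}{11097} - 23269 = - \frac{258198883}{11097} \approx -23267.0$)
$I + Q = - \frac{258198883}{11097} - \left(\frac{709409}{65} - 16 \sqrt{2}\right) = - \frac{24655239068}{721305} + 16 \sqrt{2}$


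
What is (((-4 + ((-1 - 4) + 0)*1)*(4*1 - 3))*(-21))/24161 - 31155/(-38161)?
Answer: 24514464/29742191 ≈ 0.82423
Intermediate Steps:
(((-4 + ((-1 - 4) + 0)*1)*(4*1 - 3))*(-21))/24161 - 31155/(-38161) = (((-4 + (-5 + 0)*1)*(4 - 3))*(-21))*(1/24161) - 31155*(-1/38161) = (((-4 - 5*1)*1)*(-21))*(1/24161) + 1005/1231 = (((-4 - 5)*1)*(-21))*(1/24161) + 1005/1231 = (-9*1*(-21))*(1/24161) + 1005/1231 = -9*(-21)*(1/24161) + 1005/1231 = 189*(1/24161) + 1005/1231 = 189/24161 + 1005/1231 = 24514464/29742191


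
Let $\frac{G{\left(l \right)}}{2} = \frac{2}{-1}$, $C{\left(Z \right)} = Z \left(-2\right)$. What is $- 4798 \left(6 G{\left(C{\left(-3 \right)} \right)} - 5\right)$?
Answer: $139142$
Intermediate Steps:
$C{\left(Z \right)} = - 2 Z$
$G{\left(l \right)} = -4$ ($G{\left(l \right)} = 2 \frac{2}{-1} = 2 \cdot 2 \left(-1\right) = 2 \left(-2\right) = -4$)
$- 4798 \left(6 G{\left(C{\left(-3 \right)} \right)} - 5\right) = - 4798 \left(6 \left(-4\right) - 5\right) = - 4798 \left(-24 - 5\right) = \left(-4798\right) \left(-29\right) = 139142$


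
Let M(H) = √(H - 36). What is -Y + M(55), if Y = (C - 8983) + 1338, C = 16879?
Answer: -9234 + √19 ≈ -9229.6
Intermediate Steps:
M(H) = √(-36 + H)
Y = 9234 (Y = (16879 - 8983) + 1338 = 7896 + 1338 = 9234)
-Y + M(55) = -1*9234 + √(-36 + 55) = -9234 + √19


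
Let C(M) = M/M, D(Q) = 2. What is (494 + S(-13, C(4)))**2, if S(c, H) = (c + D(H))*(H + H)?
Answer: 222784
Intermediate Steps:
C(M) = 1
S(c, H) = 2*H*(2 + c) (S(c, H) = (c + 2)*(H + H) = (2 + c)*(2*H) = 2*H*(2 + c))
(494 + S(-13, C(4)))**2 = (494 + 2*1*(2 - 13))**2 = (494 + 2*1*(-11))**2 = (494 - 22)**2 = 472**2 = 222784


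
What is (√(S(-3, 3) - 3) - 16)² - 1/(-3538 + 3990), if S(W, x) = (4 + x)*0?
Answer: 114355/452 - 32*I*√3 ≈ 253.0 - 55.426*I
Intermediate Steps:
S(W, x) = 0
(√(S(-3, 3) - 3) - 16)² - 1/(-3538 + 3990) = (√(0 - 3) - 16)² - 1/(-3538 + 3990) = (√(-3) - 16)² - 1/452 = (I*√3 - 16)² - 1*1/452 = (-16 + I*√3)² - 1/452 = -1/452 + (-16 + I*√3)²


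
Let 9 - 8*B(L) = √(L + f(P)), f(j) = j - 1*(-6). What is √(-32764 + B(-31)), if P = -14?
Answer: √(-524206 - 2*I*√39)/4 ≈ 0.0021564 - 181.01*I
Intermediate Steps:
f(j) = 6 + j (f(j) = j + 6 = 6 + j)
B(L) = 9/8 - √(-8 + L)/8 (B(L) = 9/8 - √(L + (6 - 14))/8 = 9/8 - √(L - 8)/8 = 9/8 - √(-8 + L)/8)
√(-32764 + B(-31)) = √(-32764 + (9/8 - √(-8 - 31)/8)) = √(-32764 + (9/8 - I*√39/8)) = √(-262103/8 - I*√39/8)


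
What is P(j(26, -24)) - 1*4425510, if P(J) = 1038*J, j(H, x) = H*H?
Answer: -3723822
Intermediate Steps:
j(H, x) = H**2
P(j(26, -24)) - 1*4425510 = 1038*26**2 - 1*4425510 = 1038*676 - 4425510 = 701688 - 4425510 = -3723822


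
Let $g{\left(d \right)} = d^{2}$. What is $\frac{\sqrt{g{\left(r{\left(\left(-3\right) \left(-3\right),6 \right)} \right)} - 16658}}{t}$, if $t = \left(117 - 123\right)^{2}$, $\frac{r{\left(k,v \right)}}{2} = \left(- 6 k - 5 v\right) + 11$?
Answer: $\frac{\sqrt{4658}}{36} \approx 1.8958$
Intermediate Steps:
$r{\left(k,v \right)} = 22 - 12 k - 10 v$ ($r{\left(k,v \right)} = 2 \left(\left(- 6 k - 5 v\right) + 11\right) = 2 \left(11 - 6 k - 5 v\right) = 22 - 12 k - 10 v$)
$t = 36$ ($t = \left(-6\right)^{2} = 36$)
$\frac{\sqrt{g{\left(r{\left(\left(-3\right) \left(-3\right),6 \right)} \right)} - 16658}}{t} = \frac{\sqrt{\left(22 - 12 \left(\left(-3\right) \left(-3\right)\right) - 60\right)^{2} - 16658}}{36} = \sqrt{\left(22 - 108 - 60\right)^{2} - 16658} \cdot \frac{1}{36} = \sqrt{\left(-146\right)^{2} - 16658} \cdot \frac{1}{36} = \sqrt{21316 - 16658} \cdot \frac{1}{36} = \sqrt{4658} \cdot \frac{1}{36} = \frac{\sqrt{4658}}{36}$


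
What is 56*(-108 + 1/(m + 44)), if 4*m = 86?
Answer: -792176/131 ≈ -6047.1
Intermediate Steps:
m = 43/2 (m = (¼)*86 = 43/2 ≈ 21.500)
56*(-108 + 1/(m + 44)) = 56*(-108 + 1/(43/2 + 44)) = 56*(-108 + 1/(131/2)) = 56*(-108 + 2/131) = 56*(-14146/131) = -792176/131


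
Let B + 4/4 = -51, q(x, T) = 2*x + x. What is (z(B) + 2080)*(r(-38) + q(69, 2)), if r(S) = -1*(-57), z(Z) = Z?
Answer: 535392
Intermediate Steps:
q(x, T) = 3*x
B = -52 (B = -1 - 51 = -52)
r(S) = 57
(z(B) + 2080)*(r(-38) + q(69, 2)) = (-52 + 2080)*(57 + 3*69) = 2028*(57 + 207) = 2028*264 = 535392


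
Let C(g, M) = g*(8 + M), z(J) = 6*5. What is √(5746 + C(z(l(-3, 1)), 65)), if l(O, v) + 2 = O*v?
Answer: 16*√31 ≈ 89.084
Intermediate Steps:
l(O, v) = -2 + O*v
z(J) = 30
√(5746 + C(z(l(-3, 1)), 65)) = √(5746 + 30*(8 + 65)) = √(5746 + 30*73) = √(5746 + 2190) = √7936 = 16*√31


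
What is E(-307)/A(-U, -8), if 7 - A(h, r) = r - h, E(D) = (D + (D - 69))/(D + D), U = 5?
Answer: 683/6140 ≈ 0.11124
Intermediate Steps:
E(D) = (-69 + 2*D)/(2*D) (E(D) = (D + (-69 + D))/((2*D)) = (-69 + 2*D)*(1/(2*D)) = (-69 + 2*D)/(2*D))
A(h, r) = 7 + h - r (A(h, r) = 7 - (r - h) = 7 + (h - r) = 7 + h - r)
E(-307)/A(-U, -8) = ((-69/2 - 307)/(-307))/(7 - 1*5 - 1*(-8)) = (-1/307*(-683/2))/(7 - 5 + 8) = (683/614)/10 = (683/614)*(⅒) = 683/6140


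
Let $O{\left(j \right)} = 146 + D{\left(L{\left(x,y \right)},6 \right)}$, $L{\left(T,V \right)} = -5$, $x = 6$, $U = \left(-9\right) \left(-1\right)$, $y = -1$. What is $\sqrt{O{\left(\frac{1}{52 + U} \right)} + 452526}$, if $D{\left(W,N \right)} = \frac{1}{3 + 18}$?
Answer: $\frac{\sqrt{199628373}}{21} \approx 672.81$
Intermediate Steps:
$U = 9$
$D{\left(W,N \right)} = \frac{1}{21}$
$O{\left(j \right)} = \frac{3067}{21}$ ($O{\left(j \right)} = 146 + \frac{1}{21} = \frac{3067}{21}$)
$\sqrt{O{\left(\frac{1}{52 + U} \right)} + 452526} = \sqrt{\frac{3067}{21} + 452526} = \sqrt{\frac{9506113}{21}} = \frac{\sqrt{199628373}}{21}$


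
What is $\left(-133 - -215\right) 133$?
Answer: $10906$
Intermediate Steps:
$\left(-133 - -215\right) 133 = \left(-133 + 215\right) 133 = 82 \cdot 133 = 10906$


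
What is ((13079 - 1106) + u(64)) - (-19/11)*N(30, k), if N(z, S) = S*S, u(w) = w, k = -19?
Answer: 139266/11 ≈ 12661.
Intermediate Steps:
N(z, S) = S²
((13079 - 1106) + u(64)) - (-19/11)*N(30, k) = ((13079 - 1106) + 64) - (-19/11)*(-19)² = (11973 + 64) - (-19*1/11)*361 = 12037 - (-19)*361/11 = 12037 - 1*(-6859/11) = 12037 + 6859/11 = 139266/11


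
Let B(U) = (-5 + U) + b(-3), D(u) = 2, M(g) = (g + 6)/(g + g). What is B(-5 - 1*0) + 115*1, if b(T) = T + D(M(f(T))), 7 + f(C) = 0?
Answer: 104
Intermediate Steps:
f(C) = -7 (f(C) = -7 + 0 = -7)
M(g) = (6 + g)/(2*g) (M(g) = (6 + g)/((2*g)) = (6 + g)*(1/(2*g)) = (6 + g)/(2*g))
b(T) = 2 + T (b(T) = T + 2 = 2 + T)
B(U) = -6 + U (B(U) = (-5 + U) + (2 - 3) = (-5 + U) - 1 = -6 + U)
B(-5 - 1*0) + 115*1 = (-6 + (-5 - 1*0)) + 115*1 = (-6 + (-5 + 0)) + 115 = (-6 - 5) + 115 = -11 + 115 = 104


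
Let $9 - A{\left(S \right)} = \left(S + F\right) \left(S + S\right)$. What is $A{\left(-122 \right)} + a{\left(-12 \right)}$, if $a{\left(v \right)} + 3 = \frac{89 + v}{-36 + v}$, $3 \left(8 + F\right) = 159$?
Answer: $- \frac{901613}{48} \approx -18784.0$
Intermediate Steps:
$F = 45$ ($F = -8 + \frac{1}{3} \cdot 159 = -8 + 53 = 45$)
$A{\left(S \right)} = 9 - 2 S \left(45 + S\right)$ ($A{\left(S \right)} = 9 - \left(S + 45\right) \left(S + S\right) = 9 - \left(45 + S\right) 2 S = 9 - 2 S \left(45 + S\right)$)
$a{\left(v \right)} = -3 + \frac{89 + v}{-36 + v}$
$A{\left(-122 \right)} + a{\left(-12 \right)} = \left(9 - -10980 - 2 \left(-122\right)^{2}\right) + \frac{197 - -24}{-36 - 12} = \left(9 + 10980 - 29768\right) + \frac{197 + 24}{-48} = \left(9 + 10980 - 29768\right) - \frac{221}{48} = -18779 - \frac{221}{48} = - \frac{901613}{48}$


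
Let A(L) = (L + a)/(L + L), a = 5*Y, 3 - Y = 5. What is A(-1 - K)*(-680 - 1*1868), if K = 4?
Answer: -3822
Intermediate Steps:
Y = -2 (Y = 3 - 1*5 = 3 - 5 = -2)
a = -10 (a = 5*(-2) = -10)
A(L) = (-10 + L)/(2*L) (A(L) = (L - 10)/(L + L) = (-10 + L)/((2*L)) = (-10 + L)*(1/(2*L)) = (-10 + L)/(2*L))
A(-1 - K)*(-680 - 1*1868) = ((-10 + (-1 - 1*4))/(2*(-1 - 1*4)))*(-680 - 1*1868) = ((-10 + (-1 - 4))/(2*(-1 - 4)))*(-680 - 1868) = ((1/2)*(-10 - 5)/(-5))*(-2548) = ((1/2)*(-1/5)*(-15))*(-2548) = (3/2)*(-2548) = -3822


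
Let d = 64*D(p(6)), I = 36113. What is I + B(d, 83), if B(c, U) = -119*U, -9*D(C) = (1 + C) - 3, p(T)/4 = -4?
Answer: 26236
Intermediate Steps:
p(T) = -16 (p(T) = 4*(-4) = -16)
D(C) = 2/9 - C/9 (D(C) = -((1 + C) - 3)/9 = -(-2 + C)/9 = 2/9 - C/9)
d = 128 (d = 64*(2/9 - 1/9*(-16)) = 64*(2/9 + 16/9) = 64*2 = 128)
I + B(d, 83) = 36113 - 119*83 = 36113 - 9877 = 26236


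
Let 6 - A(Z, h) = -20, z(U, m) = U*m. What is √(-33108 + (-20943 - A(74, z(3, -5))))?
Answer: I*√54077 ≈ 232.54*I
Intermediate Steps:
A(Z, h) = 26 (A(Z, h) = 6 - 1*(-20) = 6 + 20 = 26)
√(-33108 + (-20943 - A(74, z(3, -5)))) = √(-33108 + (-20943 - 1*26)) = √(-33108 + (-20943 - 26)) = √(-33108 - 20969) = √(-54077) = I*√54077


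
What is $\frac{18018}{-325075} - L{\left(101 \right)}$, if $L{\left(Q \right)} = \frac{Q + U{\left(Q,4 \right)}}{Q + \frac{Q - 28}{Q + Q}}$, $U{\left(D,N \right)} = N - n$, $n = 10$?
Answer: $- \frac{264284312}{266236425} \approx -0.99267$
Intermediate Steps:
$U{\left(D,N \right)} = -10 + N$ ($U{\left(D,N \right)} = N - 10 = -10 + N$)
$L{\left(Q \right)} = \frac{-6 + Q}{Q + \frac{-28 + Q}{2 Q}}$ ($L{\left(Q \right)} = \frac{Q + \left(-10 + 4\right)}{Q + \frac{Q - 28}{Q + Q}} = \frac{Q - 6}{Q + \frac{-28 + Q}{2 Q}} = \frac{-6 + Q}{Q + \left(-28 + Q\right) \frac{1}{2 Q}} = \frac{-6 + Q}{Q + \frac{-28 + Q}{2 Q}}$)
$\frac{18018}{-325075} - L{\left(101 \right)} = \frac{18018}{-325075} - 2 \cdot 101 \frac{1}{-28 + 101 + 2 \cdot 101^{2}} \left(-6 + 101\right) = 18018 \left(- \frac{1}{325075}\right) - 2 \cdot 101 \frac{1}{-28 + 101 + 2 \cdot 10201} \cdot 95 = - \frac{18018}{325075} - 2 \cdot 101 \frac{1}{-28 + 101 + 20402} \cdot 95 = - \frac{18018}{325075} - 2 \cdot 101 \cdot \frac{1}{20475} \cdot 95 = - \frac{18018}{325075} - \frac{3838}{4095} = - \frac{264284312}{266236425}$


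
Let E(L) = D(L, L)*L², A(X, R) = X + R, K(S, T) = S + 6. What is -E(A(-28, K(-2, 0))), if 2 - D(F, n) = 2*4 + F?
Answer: -10368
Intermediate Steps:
D(F, n) = -6 - F (D(F, n) = 2 - (2*4 + F) = 2 - (8 + F) = 2 + (-8 - F) = -6 - F)
K(S, T) = 6 + S
A(X, R) = R + X
E(L) = L²*(-6 - L) (E(L) = (-6 - L)*L² = L²*(-6 - L))
-E(A(-28, K(-2, 0))) = -((6 - 2) - 28)²*(-6 - ((6 - 2) - 28)) = -(4 - 28)²*(-6 - (4 - 28)) = -(-24)²*(-6 - 1*(-24)) = -576*(-6 + 24) = -576*18 = -1*10368 = -10368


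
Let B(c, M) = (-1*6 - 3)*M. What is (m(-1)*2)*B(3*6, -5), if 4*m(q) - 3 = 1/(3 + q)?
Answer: 315/4 ≈ 78.750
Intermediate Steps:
B(c, M) = -9*M (B(c, M) = (-6 - 3)*M = -9*M)
m(q) = ¾ + 1/(4*(3 + q))
(m(-1)*2)*B(3*6, -5) = (((10 + 3*(-1))/(4*(3 - 1)))*2)*(-9*(-5)) = (((¼)*(10 - 3)/2)*2)*45 = (((¼)*(½)*7)*2)*45 = ((7/8)*2)*45 = (7/4)*45 = 315/4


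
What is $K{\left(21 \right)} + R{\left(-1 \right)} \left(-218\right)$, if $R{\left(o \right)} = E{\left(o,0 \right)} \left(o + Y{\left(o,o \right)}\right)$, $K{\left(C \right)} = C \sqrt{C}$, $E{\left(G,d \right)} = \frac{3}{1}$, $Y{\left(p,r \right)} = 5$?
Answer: $-2616 + 21 \sqrt{21} \approx -2519.8$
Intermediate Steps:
$E{\left(G,d \right)} = 3$ ($E{\left(G,d \right)} = 3 \cdot 1 = 3$)
$K{\left(C \right)} = C^{\frac{3}{2}}$
$R{\left(o \right)} = 15 + 3 o$ ($R{\left(o \right)} = 3 \left(o + 5\right) = 3 \left(5 + o\right) = 15 + 3 o$)
$K{\left(21 \right)} + R{\left(-1 \right)} \left(-218\right) = 21^{\frac{3}{2}} + \left(15 + 3 \left(-1\right)\right) \left(-218\right) = 21 \sqrt{21} + \left(15 - 3\right) \left(-218\right) = 21 \sqrt{21} + 12 \left(-218\right) = 21 \sqrt{21} - 2616 = -2616 + 21 \sqrt{21}$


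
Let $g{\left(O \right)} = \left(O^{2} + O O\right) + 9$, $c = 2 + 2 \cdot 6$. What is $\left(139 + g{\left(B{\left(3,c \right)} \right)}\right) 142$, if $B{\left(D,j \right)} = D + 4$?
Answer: $34932$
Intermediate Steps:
$c = 14$ ($c = 2 + 12 = 14$)
$B{\left(D,j \right)} = 4 + D$
$g{\left(O \right)} = 9 + 2 O^{2}$ ($g{\left(O \right)} = \left(O^{2} + O^{2}\right) + 9 = 2 O^{2} + 9 = 9 + 2 O^{2}$)
$\left(139 + g{\left(B{\left(3,c \right)} \right)}\right) 142 = \left(139 + \left(9 + 2 \left(4 + 3\right)^{2}\right)\right) 142 = \left(139 + \left(9 + 2 \cdot 7^{2}\right)\right) 142 = \left(139 + \left(9 + 2 \cdot 49\right)\right) 142 = \left(139 + \left(9 + 98\right)\right) 142 = \left(139 + 107\right) 142 = 246 \cdot 142 = 34932$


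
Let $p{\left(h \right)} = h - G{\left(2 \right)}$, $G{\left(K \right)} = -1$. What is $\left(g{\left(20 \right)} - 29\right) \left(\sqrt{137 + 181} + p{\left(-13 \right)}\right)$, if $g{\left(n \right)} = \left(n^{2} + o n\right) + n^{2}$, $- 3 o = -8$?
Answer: $-9892 + \frac{2473 \sqrt{318}}{3} \approx 4808.0$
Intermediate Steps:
$o = \frac{8}{3}$ ($o = \left(- \frac{1}{3}\right) \left(-8\right) = \frac{8}{3} \approx 2.6667$)
$g{\left(n \right)} = 2 n^{2} + \frac{8 n}{3}$ ($g{\left(n \right)} = \left(n^{2} + \frac{8 n}{3}\right) + n^{2} = 2 n^{2} + \frac{8 n}{3}$)
$p{\left(h \right)} = 1 + h$ ($p{\left(h \right)} = h - -1 = h + 1 = 1 + h$)
$\left(g{\left(20 \right)} - 29\right) \left(\sqrt{137 + 181} + p{\left(-13 \right)}\right) = \left(\frac{2}{3} \cdot 20 \left(4 + 3 \cdot 20\right) - 29\right) \left(\sqrt{137 + 181} + \left(1 - 13\right)\right) = \left(\frac{2}{3} \cdot 20 \left(4 + 60\right) - 29\right) \left(\sqrt{318} - 12\right) = \left(\frac{2}{3} \cdot 20 \cdot 64 - 29\right) \left(-12 + \sqrt{318}\right) = \left(\frac{2560}{3} - 29\right) \left(-12 + \sqrt{318}\right) = \frac{2473 \left(-12 + \sqrt{318}\right)}{3} = -9892 + \frac{2473 \sqrt{318}}{3}$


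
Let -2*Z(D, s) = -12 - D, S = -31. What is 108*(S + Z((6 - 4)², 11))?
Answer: -2484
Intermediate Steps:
Z(D, s) = 6 + D/2 (Z(D, s) = -(-12 - D)/2 = 6 + D/2)
108*(S + Z((6 - 4)², 11)) = 108*(-31 + (6 + (6 - 4)²/2)) = 108*(-31 + (6 + (½)*2²)) = 108*(-31 + (6 + (½)*4)) = 108*(-31 + (6 + 2)) = 108*(-31 + 8) = 108*(-23) = -2484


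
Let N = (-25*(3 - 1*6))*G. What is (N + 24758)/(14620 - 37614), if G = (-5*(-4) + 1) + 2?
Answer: -26483/22994 ≈ -1.1517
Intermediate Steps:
G = 23 (G = (20 + 1) + 2 = 21 + 2 = 23)
N = 1725 (N = -25*(3 - 1*6)*23 = -25*(3 - 6)*23 = -25*(-3)*23 = 75*23 = 1725)
(N + 24758)/(14620 - 37614) = (1725 + 24758)/(14620 - 37614) = 26483/(-22994) = 26483*(-1/22994) = -26483/22994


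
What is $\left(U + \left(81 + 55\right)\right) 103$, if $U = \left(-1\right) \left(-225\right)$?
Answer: $37183$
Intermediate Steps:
$U = 225$
$\left(U + \left(81 + 55\right)\right) 103 = \left(225 + \left(81 + 55\right)\right) 103 = \left(225 + 136\right) 103 = 361 \cdot 103 = 37183$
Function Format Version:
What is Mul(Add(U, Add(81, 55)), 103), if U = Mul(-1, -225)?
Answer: 37183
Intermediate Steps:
U = 225
Mul(Add(U, Add(81, 55)), 103) = Mul(Add(225, Add(81, 55)), 103) = Mul(Add(225, 136), 103) = Mul(361, 103) = 37183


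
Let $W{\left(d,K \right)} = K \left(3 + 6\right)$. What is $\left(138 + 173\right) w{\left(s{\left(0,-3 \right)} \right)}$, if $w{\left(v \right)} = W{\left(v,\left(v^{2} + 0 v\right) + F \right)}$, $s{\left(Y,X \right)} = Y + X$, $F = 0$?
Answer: $25191$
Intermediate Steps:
$s{\left(Y,X \right)} = X + Y$
$W{\left(d,K \right)} = 9 K$ ($W{\left(d,K \right)} = K 9 = 9 K$)
$w{\left(v \right)} = 9 v^{2}$ ($w{\left(v \right)} = 9 \left(\left(v^{2} + 0 v\right) + 0\right) = 9 \left(\left(v^{2} + 0\right) + 0\right) = 9 \left(v^{2} + 0\right) = 9 v^{2}$)
$\left(138 + 173\right) w{\left(s{\left(0,-3 \right)} \right)} = \left(138 + 173\right) 9 \left(-3 + 0\right)^{2} = 311 \cdot 9 \left(-3\right)^{2} = 311 \cdot 9 \cdot 9 = 311 \cdot 81 = 25191$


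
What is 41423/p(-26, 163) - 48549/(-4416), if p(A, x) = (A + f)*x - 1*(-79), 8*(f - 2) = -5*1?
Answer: 21627409/46337088 ≈ 0.46674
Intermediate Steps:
f = 11/8 (f = 2 + (-5*1)/8 = 2 + (⅛)*(-5) = 2 - 5/8 = 11/8 ≈ 1.3750)
p(A, x) = 79 + x*(11/8 + A) (p(A, x) = (A + 11/8)*x - 1*(-79) = (11/8 + A)*x + 79 = x*(11/8 + A) + 79 = 79 + x*(11/8 + A))
41423/p(-26, 163) - 48549/(-4416) = 41423/(79 + (11/8)*163 - 26*163) - 48549/(-4416) = 41423/(79 + 1793/8 - 4238) - 48549*(-1/4416) = 41423/(-31479/8) + 16183/1472 = 41423*(-8/31479) + 16183/1472 = -331384/31479 + 16183/1472 = 21627409/46337088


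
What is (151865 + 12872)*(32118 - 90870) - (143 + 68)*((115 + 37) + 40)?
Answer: -9678668736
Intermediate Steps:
(151865 + 12872)*(32118 - 90870) - (143 + 68)*((115 + 37) + 40) = 164737*(-58752) - 211*(152 + 40) = -9678628224 - 211*192 = -9678628224 - 1*40512 = -9678628224 - 40512 = -9678668736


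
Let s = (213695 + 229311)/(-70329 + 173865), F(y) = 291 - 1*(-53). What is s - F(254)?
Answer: -17586689/51768 ≈ -339.72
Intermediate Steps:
F(y) = 344 (F(y) = 291 + 53 = 344)
s = 221503/51768 (s = 443006/103536 = 443006*(1/103536) = 221503/51768 ≈ 4.2788)
s - F(254) = 221503/51768 - 1*344 = 221503/51768 - 344 = -17586689/51768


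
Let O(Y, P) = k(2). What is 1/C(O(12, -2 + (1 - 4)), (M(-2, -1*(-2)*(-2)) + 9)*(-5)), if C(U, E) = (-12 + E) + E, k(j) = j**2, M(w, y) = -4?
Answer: -1/62 ≈ -0.016129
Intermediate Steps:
O(Y, P) = 4 (O(Y, P) = 2**2 = 4)
C(U, E) = -12 + 2*E
1/C(O(12, -2 + (1 - 4)), (M(-2, -1*(-2)*(-2)) + 9)*(-5)) = 1/(-12 + 2*((-4 + 9)*(-5))) = 1/(-12 + 2*(5*(-5))) = 1/(-12 + 2*(-25)) = 1/(-12 - 50) = 1/(-62) = -1/62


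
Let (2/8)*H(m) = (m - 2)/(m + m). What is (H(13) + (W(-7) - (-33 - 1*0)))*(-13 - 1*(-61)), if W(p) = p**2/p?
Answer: 17280/13 ≈ 1329.2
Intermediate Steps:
H(m) = 2*(-2 + m)/m (H(m) = 4*((m - 2)/(m + m)) = 4*((-2 + m)/((2*m))) = 4*((-2 + m)*(1/(2*m))) = 4*((-2 + m)/(2*m)) = 2*(-2 + m)/m)
W(p) = p
(H(13) + (W(-7) - (-33 - 1*0)))*(-13 - 1*(-61)) = ((2 - 4/13) + (-7 - (-33 - 1*0)))*(-13 - 1*(-61)) = ((2 - 4*1/13) + (-7 - (-33 + 0)))*(-13 + 61) = ((2 - 4/13) + (-7 - 1*(-33)))*48 = (22/13 + (-7 + 33))*48 = (22/13 + 26)*48 = (360/13)*48 = 17280/13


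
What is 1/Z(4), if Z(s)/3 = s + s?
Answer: 1/24 ≈ 0.041667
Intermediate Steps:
Z(s) = 6*s (Z(s) = 3*(s + s) = 3*(2*s) = 6*s)
1/Z(4) = 1/(6*4) = 1/24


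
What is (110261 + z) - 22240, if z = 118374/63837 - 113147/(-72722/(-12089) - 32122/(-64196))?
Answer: 115197773169000523/1630353251655 ≈ 70658.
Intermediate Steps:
z = -28307550394924232/1630353251655 (z = 118374*(1/63837) - 113147/(-72722*(-1/12089) - 32122*(-1/64196)) = 39458/21279 - 113147/(72722/12089 + 16061/32098) = 39458/21279 - 113147/229853835/35275702 = 39458/21279 - 113147*35275702/229853835 = 39458/21279 - 3991339854194/229853835 = -28307550394924232/1630353251655 ≈ -17363.)
(110261 + z) - 22240 = (110261 - 28307550394924232/1630353251655) - 22240 = 151456829485807723/1630353251655 - 22240 = 115197773169000523/1630353251655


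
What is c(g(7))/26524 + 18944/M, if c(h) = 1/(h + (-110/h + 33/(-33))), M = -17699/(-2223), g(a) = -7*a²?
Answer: 131673282564255259/55339501671432 ≈ 2379.4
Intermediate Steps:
M = 17699/2223 (M = -17699*(-1/2223) = 17699/2223 ≈ 7.9618)
c(h) = 1/(-1 + h - 110/h) (c(h) = 1/(h + (-110/h + 33*(-1/33))) = 1/(h + (-110/h - 1)) = 1/(h + (-1 - 110/h)) = 1/(-1 + h - 110/h))
c(g(7))/26524 + 18944/M = ((-7*7²)/(-110 + (-7*7²)² - (-7)*7²))/26524 + 18944/(17699/2223) = ((-7*49)/(-110 + (-7*49)² - (-7)*49))*(1/26524) + 18944*(2223/17699) = -343/(-110 + (-343)² - 1*(-343))*(1/26524) + 42112512/17699 = -343/(-110 + 117649 + 343)*(1/26524) + 42112512/17699 = -343/117882*(1/26524) + 42112512/17699 = -343*1/117882*(1/26524) + 42112512/17699 = -343/117882*1/26524 + 42112512/17699 = -343/3126702168 + 42112512/17699 = 131673282564255259/55339501671432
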